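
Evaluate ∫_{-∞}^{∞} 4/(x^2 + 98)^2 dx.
Let f(z) = 4/(z^2 + 98)^2. The denominator has no real zeros and deg Q - deg P = 4 ≥ 2, so the integral of f over the upper semicircle |z| = R tends to 0 as R → ∞. Closing the contour in the upper half-plane,
  ∫_{-∞}^{∞} f(x) dx = 2πi · Σ Res(f, z_k)  over the poles with Im z_k > 0.

Zeros of the denominator: z^2 + 98 = 0 gives z = ±7*sqrt(2)*I.
Upper half-plane: z = 7*sqrt(2)*I (a pole of order 2).

Write f(z) = g(z)/(z - 7*sqrt(2)*I)^2 with g(z) = 4/(z + 7*sqrt(2)*I)^2. For a double pole, Res(f, z₀) = g'(z₀):
  g'(z) = -8/(z + 7*sqrt(2)*I)^3
  Res(f, 7*sqrt(2)*I) = g'(7*sqrt(2)*I) = -sqrt(2)*I/1372

∫_{-∞}^{∞} f(x) dx = 2πi · (-sqrt(2)*I/1372) = sqrt(2)*pi/686

Final answer: sqrt(2)*pi/686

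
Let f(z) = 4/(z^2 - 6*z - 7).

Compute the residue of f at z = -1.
-1/2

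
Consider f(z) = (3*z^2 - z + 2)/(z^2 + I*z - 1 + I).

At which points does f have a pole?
The singularities of f are the zeros of the denominator. Factoring,
  z^2 + I*z - 1 + I = (z + 1)*(z - 1 + I)
so the candidates are z = -1, z = 1 - I.

Check the numerator P(z) = 3*z^2 - z + 2 at each one:
  P(-1) = 6 ≠ 0, so z = -1 is a (simple) pole.
  P(1 - I) = 1 - 5*I ≠ 0, so z = 1 - I is a (simple) pole.

Poles of f: {-1, 1 - I}

Final answer: {-1, 1 - I}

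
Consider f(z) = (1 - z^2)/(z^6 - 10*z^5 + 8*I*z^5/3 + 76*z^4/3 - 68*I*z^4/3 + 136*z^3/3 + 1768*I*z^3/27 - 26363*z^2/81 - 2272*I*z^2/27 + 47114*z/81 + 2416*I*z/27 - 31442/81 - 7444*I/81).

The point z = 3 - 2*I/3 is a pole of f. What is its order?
4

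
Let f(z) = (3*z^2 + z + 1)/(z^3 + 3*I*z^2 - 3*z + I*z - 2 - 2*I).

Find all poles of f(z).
The singularities of f are the zeros of the denominator. Factoring,
  z^3 + 3*I*z^2 - 3*z + I*z - 2 - 2*I = (z + 2*I)*(z + 1)*(z - 1 + I)
so the candidates are z = -2*I, z = -1, z = 1 - I.

Check the numerator P(z) = 3*z^2 + z + 1 at each one:
  P(-2*I) = -11 - 2*I ≠ 0, so z = -2*I is a (simple) pole.
  P(-1) = 3 ≠ 0, so z = -1 is a (simple) pole.
  P(1 - I) = 2 - 7*I ≠ 0, so z = 1 - I is a (simple) pole.

Poles of f: {-1, -2*I, 1 - I}

Final answer: {-1, -2*I, 1 - I}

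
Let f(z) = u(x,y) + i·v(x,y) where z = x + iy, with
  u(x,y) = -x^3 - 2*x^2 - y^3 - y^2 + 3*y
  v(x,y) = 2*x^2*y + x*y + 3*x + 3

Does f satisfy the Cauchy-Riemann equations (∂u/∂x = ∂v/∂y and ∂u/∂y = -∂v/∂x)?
∂u/∂x = -3*x^2 - 4*x
∂v/∂y = 2*x^2 + x
∂u/∂y = -3*y^2 - 2*y + 3
∂v/∂x = 4*x*y + y + 3
∂u/∂x ≠ ∂v/∂y and ∂u/∂y ≠ -∂v/∂x; the Cauchy-Riemann equations are not satisfied, so f is not analytic.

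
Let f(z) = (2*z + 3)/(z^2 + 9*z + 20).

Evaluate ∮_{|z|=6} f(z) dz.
By the residue theorem, ∮_C f(z) dz = 2πi · (sum of the residues of f at the poles inside |z| = 6).

The denominator factors as (z + 5)*(z + 4), so the singularities of f are simple poles at z = -5, z = -4.
  |-5|² = 25 < 36 = 6², so this pole is inside the contour.
  |-4|² = 16 < 36 = 6², so this pole is inside the contour.

With P(z) = 2*z + 3 and Q(z) = z^2 + 9*z + 20, each pole is simple, so Res(f, z₀) = P(z₀)/Q'(z₀) with Q'(z) = 2*z + 9.
  Res(f, -5) = P(-5)/Q'(-5) = (-7)/(-1) = 7
  Res(f, -4) = P(-4)/Q'(-4) = (-5)/(1) = -5

Sum of residues inside C: 2
∮_C f(z) dz = 2πi · (2) = 4*I*pi

Final answer: 4*I*pi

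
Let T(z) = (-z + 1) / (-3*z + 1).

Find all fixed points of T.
T(z) = z means -z + 1 = z*(-3*z + 1), i.e.
  -3*z^2 + 2*z - 1 = 0.
Discriminant: (2)^2 - 4*(-3)*(-1) = -8, so the roots are complex conjugates.
  z = (-2 ± I*sqrt(8))/(2*(-3))
Fixed points: {1/3 - sqrt(2)*I/3, 1/3 + sqrt(2)*I/3}

Final answer: {1/3 - sqrt(2)*I/3, 1/3 + sqrt(2)*I/3}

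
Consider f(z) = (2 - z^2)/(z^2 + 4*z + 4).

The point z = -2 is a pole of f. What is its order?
Factor the denominator:
  z^2 + 4*z + 4 = (z + 2)^2

The numerator P(z) = 2 - z^2 has P(-2) = -2 ≠ 0, so no factor of (z + 2) cancels.
Near z = -2 we can therefore write f(z) = g(z)/(z + 2)^2 with g analytic at -2 and g(-2) ≠ 0 (g is just the numerator).

Hence z = -2 is a pole of order 2.

Final answer: 2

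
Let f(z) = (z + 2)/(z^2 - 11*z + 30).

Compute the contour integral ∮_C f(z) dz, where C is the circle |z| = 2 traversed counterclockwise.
0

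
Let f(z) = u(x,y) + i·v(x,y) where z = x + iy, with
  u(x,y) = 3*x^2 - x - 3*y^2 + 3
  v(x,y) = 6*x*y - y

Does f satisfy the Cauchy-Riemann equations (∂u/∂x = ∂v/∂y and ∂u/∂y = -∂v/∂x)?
∂u/∂x = 6*x - 1
∂v/∂y = 6*x - 1
∂u/∂y = -6*y
∂v/∂x = 6*y
∂u/∂x = ∂v/∂y and ∂u/∂y = -∂v/∂x hold identically; f is analytic.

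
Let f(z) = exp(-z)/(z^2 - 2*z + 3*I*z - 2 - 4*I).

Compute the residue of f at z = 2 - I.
Write f(z) = P(z)/Q(z) with P(z) = exp(-z) and Q(z) = z^2 - 2*z + 3*I*z - 2 - 4*I.
The denominator factors as Q(z) = (z - 2 + I)*(z + 2*I), so z = 2 - I is a simple zero of Q and P is analytic there; z = 2 - I is therefore a simple pole and
  Res(f, z₀) = P(z₀)/Q'(z₀).

Q'(z) = 2*z - 2 + 3*I, so Q'(2 - I) = 2 + I.
P(2 - I) = exp(-2 + I).

Res(f, 2 - I) = (exp(-2 + I))/(2 + I) = (2/5 - I/5)*exp(-2 + I)

Final answer: (2/5 - I/5)*exp(-2 + I)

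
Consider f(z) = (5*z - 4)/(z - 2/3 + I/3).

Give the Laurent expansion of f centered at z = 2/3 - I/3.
(-2/3 - 5*I/3)/(z - 2/3 + I/3) + 5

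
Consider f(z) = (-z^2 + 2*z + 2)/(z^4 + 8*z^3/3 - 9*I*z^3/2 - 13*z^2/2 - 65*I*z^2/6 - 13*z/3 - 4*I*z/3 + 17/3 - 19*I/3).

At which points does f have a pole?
{-3 + I, -1 + I, 1/3 - I/2, 1 + 3*I}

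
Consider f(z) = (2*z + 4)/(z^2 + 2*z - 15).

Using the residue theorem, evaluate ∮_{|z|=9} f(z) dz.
4*I*pi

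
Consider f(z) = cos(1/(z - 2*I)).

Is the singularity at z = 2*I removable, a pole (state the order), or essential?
Let u = z - 2*I. Then
  cos(1/u) = Σ_{k≥0} (-1)^k (1)^(2k)/((2k)!·u^(2k)) = 1 - 1/(2*u^2) + 1/(24*u^4) + ...
which has infinitely many negative powers of u, so cos(1/(z - 2*I)) has an essential singularity at z = 2*I.
So the singularity is essential.

Final answer: essential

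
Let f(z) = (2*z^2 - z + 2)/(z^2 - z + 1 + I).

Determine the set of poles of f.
The singularities of f are the zeros of the denominator. Factoring,
  z^2 - z + 1 + I = (z - I)*(z - 1 + I)
so the candidates are z = I, z = 1 - I.

Check the numerator P(z) = 2*z^2 - z + 2 at each one:
  P(I) = -I ≠ 0, so z = I is a (simple) pole.
  P(1 - I) = 1 - 3*I ≠ 0, so z = 1 - I is a (simple) pole.

Poles of f: {I, 1 - I}

Final answer: {I, 1 - I}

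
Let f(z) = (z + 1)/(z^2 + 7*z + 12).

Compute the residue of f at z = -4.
3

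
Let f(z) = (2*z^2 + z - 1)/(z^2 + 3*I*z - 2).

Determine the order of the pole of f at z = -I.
Factor the denominator:
  z^2 + 3*I*z - 2 = (z + I)*(z + 2*I)

The numerator P(z) = 2*z^2 + z - 1 has P(-I) = -3 - I ≠ 0, so no factor of (z + I) cancels.
Near z = -I we can therefore write f(z) = g(z)/(z + I) with g analytic at -I and g(-I) ≠ 0 (g is the numerator divided by the remaining denominator factors).

Hence z = -I is a pole of order 1.

Final answer: 1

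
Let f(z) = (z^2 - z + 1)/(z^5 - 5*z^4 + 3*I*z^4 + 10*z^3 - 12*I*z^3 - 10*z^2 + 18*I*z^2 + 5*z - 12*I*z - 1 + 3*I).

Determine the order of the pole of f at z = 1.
4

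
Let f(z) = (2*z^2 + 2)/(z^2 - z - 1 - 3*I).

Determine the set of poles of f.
{-1 - I, 2 + I}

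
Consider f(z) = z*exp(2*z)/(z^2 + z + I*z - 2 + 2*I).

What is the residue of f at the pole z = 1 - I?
Write f(z) = P(z)/Q(z) with P(z) = z*exp(2*z) and Q(z) = z^2 + z + I*z - 2 + 2*I.
The denominator factors as Q(z) = (z - 1 + I)*(z + 2), so z = 1 - I is a simple zero of Q and P is analytic there; z = 1 - I is therefore a simple pole and
  Res(f, z₀) = P(z₀)/Q'(z₀).

Q'(z) = 2*z + 1 + I, so Q'(1 - I) = 3 - I.
P(1 - I) = (1 - I)*exp(2 - 2*I).

Res(f, 1 - I) = ((1 - I)*exp(2 - 2*I))/(3 - I) = (2/5 - I/5)*exp(2 - 2*I)

Final answer: (2/5 - I/5)*exp(2 - 2*I)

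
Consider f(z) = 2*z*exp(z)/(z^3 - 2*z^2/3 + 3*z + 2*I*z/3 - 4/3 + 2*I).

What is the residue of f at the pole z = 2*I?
(-8/85 - 36*I/85)*exp(2*I)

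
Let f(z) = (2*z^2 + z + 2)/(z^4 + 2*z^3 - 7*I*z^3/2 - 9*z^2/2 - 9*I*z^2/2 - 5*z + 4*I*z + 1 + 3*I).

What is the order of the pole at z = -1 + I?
3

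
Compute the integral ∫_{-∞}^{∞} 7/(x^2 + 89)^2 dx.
Let f(z) = 7/(z^2 + 89)^2. The denominator has no real zeros and deg Q - deg P = 4 ≥ 2, so the integral of f over the upper semicircle |z| = R tends to 0 as R → ∞. Closing the contour in the upper half-plane,
  ∫_{-∞}^{∞} f(x) dx = 2πi · Σ Res(f, z_k)  over the poles with Im z_k > 0.

Zeros of the denominator: z^2 + 89 = 0 gives z = ±sqrt(89)*I.
Upper half-plane: z = sqrt(89)*I (a pole of order 2).

Write f(z) = g(z)/(z - sqrt(89)*I)^2 with g(z) = 7/(z + sqrt(89)*I)^2. For a double pole, Res(f, z₀) = g'(z₀):
  g'(z) = -14/(z + sqrt(89)*I)^3
  Res(f, sqrt(89)*I) = g'(sqrt(89)*I) = -7*sqrt(89)*I/31684

∫_{-∞}^{∞} f(x) dx = 2πi · (-7*sqrt(89)*I/31684) = 7*sqrt(89)*pi/15842

Final answer: 7*sqrt(89)*pi/15842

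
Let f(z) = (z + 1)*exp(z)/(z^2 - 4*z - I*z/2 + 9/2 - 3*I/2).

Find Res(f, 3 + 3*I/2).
(47/41 - 28*I/41)*exp(3 + 3*I/2)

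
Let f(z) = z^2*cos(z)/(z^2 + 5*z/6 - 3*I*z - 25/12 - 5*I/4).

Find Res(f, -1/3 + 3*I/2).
Write f(z) = P(z)/Q(z) with P(z) = z^2*cos(z) and Q(z) = z^2 + 5*z/6 - 3*I*z - 25/12 - 5*I/4.
The denominator factors as Q(z) = (z + 1/3 - 3*I/2)*(z + 1/2 - 3*I/2), so z = -1/3 + 3*I/2 is a simple zero of Q and P is analytic there; z = -1/3 + 3*I/2 is therefore a simple pole and
  Res(f, z₀) = P(z₀)/Q'(z₀).

Q'(z) = 2*z + 5/6 - 3*I, so Q'(-1/3 + 3*I/2) = 1/6.
P(-1/3 + 3*I/2) = (-77/36 - I)*cos(1/3 - 3*I/2).

Res(f, -1/3 + 3*I/2) = ((-77/36 - I)*cos(1/3 - 3*I/2))/(1/6) = (-77/6 - 6*I)*cos(1/3 - 3*I/2)

Final answer: (-77/6 - 6*I)*cos(1/3 - 3*I/2)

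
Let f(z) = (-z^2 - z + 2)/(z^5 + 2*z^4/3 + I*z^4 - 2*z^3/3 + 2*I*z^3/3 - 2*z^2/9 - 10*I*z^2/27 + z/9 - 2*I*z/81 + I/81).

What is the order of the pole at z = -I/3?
Factor the denominator:
  z^5 + 2*z^4/3 + I*z^4 - 2*z^3/3 + 2*I*z^3/3 - 2*z^2/9 - 10*I*z^2/27 + z/9 - 2*I*z/81 + I/81 = (z + I/3)^3*(z + 1)*(z - 1/3)

The numerator P(z) = -z^2 - z + 2 has P(-I/3) = 19/9 + I/3 ≠ 0, so no factor of (z + I/3) cancels.
Near z = -I/3 we can therefore write f(z) = g(z)/(z + I/3)^3 with g analytic at -I/3 and g(-I/3) ≠ 0 (g is the numerator divided by the remaining denominator factors).

Hence z = -I/3 is a pole of order 3.

Final answer: 3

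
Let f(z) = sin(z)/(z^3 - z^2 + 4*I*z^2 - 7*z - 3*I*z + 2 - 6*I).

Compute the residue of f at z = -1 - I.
Write f(z) = P(z)/Q(z) with P(z) = sin(z) and Q(z) = z^3 - z^2 + 4*I*z^2 - 7*z - 3*I*z + 2 - 6*I.
The denominator factors as Q(z) = (z + 2*I)*(z - 2 + I)*(z + 1 + I), so z = -1 - I is a simple zero of Q and P is analytic there; z = -1 - I is therefore a simple pole and
  Res(f, z₀) = P(z₀)/Q'(z₀).

Q'(z) = 3*z^2 - 2*z + 8*I*z - 7 - 3*I, so Q'(-1 - I) = 3 - 3*I.
P(-1 - I) = -sin(1 + I).

Res(f, -1 - I) = (-sin(1 + I))/(3 - 3*I) = (-1/6 - I/6)*sin(1 + I)

Final answer: (-1/6 - I/6)*sin(1 + I)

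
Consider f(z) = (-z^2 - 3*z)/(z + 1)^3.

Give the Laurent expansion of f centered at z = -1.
2/(z + 1)^3 - 1/(z + 1)^2 - 1/(z + 1)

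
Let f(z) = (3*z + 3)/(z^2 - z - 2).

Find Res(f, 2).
3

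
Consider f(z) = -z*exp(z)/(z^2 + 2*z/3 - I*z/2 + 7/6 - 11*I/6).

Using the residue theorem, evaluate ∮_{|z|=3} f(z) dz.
pi*(-84/289 - 276*I/289)*exp(-1 - I) + pi*(84/289 - 302*I/289)*exp(1/3 + 3*I/2)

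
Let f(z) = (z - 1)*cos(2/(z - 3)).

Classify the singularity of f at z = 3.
Let u = z - 3. Then
  cos(2/u) = Σ_{k≥0} (-1)^k (2)^(2k)/((2k)!·u^(2k)) = 1 - 2/u^2 + 2/(3*u^4) + ...
which has infinitely many negative powers of u, so cos(2/(z - 3)) has an essential singularity at z = 3.
The extra factor z - 1 is a nonzero polynomial; if the product had at most a pole at z = 3, dividing by that polynomial would leave cos(2/(z - 3)) with at most a pole too — contradiction. (Equivalently, the product's Laurent series still has infinitely many negative powers.)
So the singularity is essential.

Final answer: essential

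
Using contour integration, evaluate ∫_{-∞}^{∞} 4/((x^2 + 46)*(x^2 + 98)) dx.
Let f(z) = 4/((z^2 + 46)*(z^2 + 98)). The denominator has no real zeros and deg Q - deg P = 4 ≥ 2, so the integral of f over the upper semicircle |z| = R tends to 0 as R → ∞. Closing the contour in the upper half-plane,
  ∫_{-∞}^{∞} f(x) dx = 2πi · Σ Res(f, z_k)  over the poles with Im z_k > 0.

Zeros of the denominator: z^2 + 46 = 0 gives z = ±sqrt(46)*I; z^2 + 98 = 0 gives z = ±7*sqrt(2)*I.
Upper half-plane: z = 7*sqrt(2)*I, z = sqrt(46)*I (simple).

Each pole is a simple zero of Q(z) = z^4 + 144*z^2 + 4508, so Res(f, z₀) = P(z₀)/Q'(z₀) with P(z) = 4, Q'(z) = 4*z^3 + 288*z:
  Res(f, 7*sqrt(2)*I) = (4)/(-728*sqrt(2)*I) = sqrt(2)*I/364
  Res(f, sqrt(46)*I) = (4)/(104*sqrt(46)*I) = -sqrt(46)*I/1196

Sum of residues: I*(-sqrt(46)/1196 + sqrt(2)/364)
∫_{-∞}^{∞} f(x) dx = 2πi · (I*(-sqrt(46)/1196 + sqrt(2)/364)) = pi*(-23*sqrt(2) + 7*sqrt(46))/4186

Final answer: pi*(-23*sqrt(2) + 7*sqrt(46))/4186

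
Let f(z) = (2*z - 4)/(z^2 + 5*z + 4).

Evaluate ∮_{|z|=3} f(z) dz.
By the residue theorem, ∮_C f(z) dz = 2πi · (sum of the residues of f at the poles inside |z| = 3).

The denominator factors as (z + 4)*(z + 1), so the singularities of f are simple poles at z = -4, z = -1.
  |-4|² = 16 > 9 = 3², so this pole is outside the contour.
  |-1|² = 1 < 9 = 3², so this pole is inside the contour.

With P(z) = 2*z - 4 and Q(z) = z^2 + 5*z + 4, each pole is simple, so Res(f, z₀) = P(z₀)/Q'(z₀) with Q'(z) = 2*z + 5.
  Res(f, -1) = P(-1)/Q'(-1) = (-6)/(3) = -2

∮_C f(z) dz = 2πi · (-2) = -4*I*pi

Final answer: -4*I*pi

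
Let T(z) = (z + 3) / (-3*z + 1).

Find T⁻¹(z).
(z - 3)/(3*z + 1)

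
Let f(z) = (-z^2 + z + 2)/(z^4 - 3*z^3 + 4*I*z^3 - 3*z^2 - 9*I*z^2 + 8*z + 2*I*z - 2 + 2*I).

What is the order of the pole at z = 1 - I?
3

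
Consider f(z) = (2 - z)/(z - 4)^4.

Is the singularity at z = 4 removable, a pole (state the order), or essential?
Write f(z) = g(z)/(z - 4)^4 with g(z) = 2 - z.
g is entire and g(4) = -2 ≠ 0, so no factor of (z - 4) cancels: the Laurent expansion of f about z = 4 starts at the power -4, i.e. lim_{z→z₀} (z - z₀)^4 f(z) = -2 is finite and nonzero.
So z = 4 is a pole of order 4.

Final answer: pole of order 4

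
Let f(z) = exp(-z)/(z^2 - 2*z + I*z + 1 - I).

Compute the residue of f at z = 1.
Write f(z) = P(z)/Q(z) with P(z) = exp(-z) and Q(z) = z^2 - 2*z + I*z + 1 - I.
The denominator factors as Q(z) = (z - 1)*(z - 1 + I), so z = 1 is a simple zero of Q and P is analytic there; z = 1 is therefore a simple pole and
  Res(f, z₀) = P(z₀)/Q'(z₀).

Q'(z) = 2*z - 2 + I, so Q'(1) = I.
P(1) = exp(-1).

Res(f, 1) = (exp(-1))/(I) = -I*exp(-1)

Final answer: -I*exp(-1)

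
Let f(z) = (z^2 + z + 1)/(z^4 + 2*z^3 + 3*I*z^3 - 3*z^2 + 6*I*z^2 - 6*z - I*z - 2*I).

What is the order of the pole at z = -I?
3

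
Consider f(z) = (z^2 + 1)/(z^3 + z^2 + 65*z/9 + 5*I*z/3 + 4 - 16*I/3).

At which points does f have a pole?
The singularities of f are the zeros of the denominator. Factoring,
  z^3 + z^2 + 65*z/9 + 5*I*z/3 + 4 - 16*I/3 = (z + 2/3 - 2*I)*(z + 3*I)*(z + 1/3 - I)
so the candidates are z = -2/3 + 2*I, z = -3*I, z = -1/3 + I.

Check the numerator P(z) = z^2 + 1 at each one:
  P(-2/3 + 2*I) = -23/9 - 8*I/3 ≠ 0, so z = -2/3 + 2*I is a (simple) pole.
  P(-3*I) = -8 ≠ 0, so z = -3*I is a (simple) pole.
  P(-1/3 + I) = 1/9 - 2*I/3 ≠ 0, so z = -1/3 + I is a (simple) pole.

Poles of f: {-2/3 + 2*I, -1/3 + I, -3*I}

Final answer: {-2/3 + 2*I, -1/3 + I, -3*I}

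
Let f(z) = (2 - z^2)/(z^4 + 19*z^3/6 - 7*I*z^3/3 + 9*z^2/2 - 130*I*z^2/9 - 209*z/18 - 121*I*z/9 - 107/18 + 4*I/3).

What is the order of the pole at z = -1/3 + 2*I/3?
Factor the denominator:
  z^4 + 19*z^3/6 - 7*I*z^3/3 + 9*z^2/2 - 130*I*z^2/9 - 209*z/18 - 121*I*z/9 - 107/18 + 4*I/3 = (z + 1/3 - 2*I/3)^2*(z - 1/2 - 3*I)*(z + 3 + 2*I)

The numerator P(z) = 2 - z^2 has P(-1/3 + 2*I/3) = 7/3 + 4*I/9 ≠ 0, so no factor of (z + 1/3 - 2*I/3) cancels.
Near z = -1/3 + 2*I/3 we can therefore write f(z) = g(z)/(z + 1/3 - 2*I/3)^2 with g analytic at -1/3 + 2*I/3 and g(-1/3 + 2*I/3) ≠ 0 (g is the numerator divided by the remaining denominator factors).

Hence z = -1/3 + 2*I/3 is a pole of order 2.

Final answer: 2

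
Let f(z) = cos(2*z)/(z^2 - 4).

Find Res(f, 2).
cos(4)/4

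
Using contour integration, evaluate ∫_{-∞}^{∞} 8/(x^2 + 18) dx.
Let f(z) = 8/(z^2 + 18). The denominator has no real zeros and deg Q - deg P = 2 ≥ 2, so the integral of f over the upper semicircle |z| = R tends to 0 as R → ∞. Closing the contour in the upper half-plane,
  ∫_{-∞}^{∞} f(x) dx = 2πi · Σ Res(f, z_k)  over the poles with Im z_k > 0.

Zeros of the denominator: z^2 + 18 = 0 gives z = ±3*sqrt(2)*I.
Upper half-plane: z = 3*sqrt(2)*I (simple).

Each pole is a simple zero of Q(z) = z^2 + 18, so Res(f, z₀) = P(z₀)/Q'(z₀) with P(z) = 8, Q'(z) = 2*z:
  Res(f, 3*sqrt(2)*I) = (8)/(6*sqrt(2)*I) = -2*sqrt(2)*I/3

∫_{-∞}^{∞} f(x) dx = 2πi · (-2*sqrt(2)*I/3) = 4*sqrt(2)*pi/3

Final answer: 4*sqrt(2)*pi/3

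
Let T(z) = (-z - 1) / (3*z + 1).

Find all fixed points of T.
T(z) = z means -z - 1 = z*(3*z + 1), i.e.
  3*z^2 + 2*z + 1 = 0.
Discriminant: (2)^2 - 4*(3)*(1) = -8, so the roots are complex conjugates.
  z = (-2 ± I*sqrt(8))/(2*(3))
Fixed points: {-1/3 - sqrt(2)*I/3, -1/3 + sqrt(2)*I/3}

Final answer: {-1/3 - sqrt(2)*I/3, -1/3 + sqrt(2)*I/3}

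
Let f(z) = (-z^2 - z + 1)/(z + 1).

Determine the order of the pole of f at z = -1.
Factor the denominator:
  z + 1 = (z + 1)

The numerator P(z) = -z^2 - z + 1 has P(-1) = 1 ≠ 0, so no factor of (z + 1) cancels.
Near z = -1 we can therefore write f(z) = g(z)/(z + 1) with g analytic at -1 and g(-1) ≠ 0 (g is just the numerator).

Hence z = -1 is a pole of order 1.

Final answer: 1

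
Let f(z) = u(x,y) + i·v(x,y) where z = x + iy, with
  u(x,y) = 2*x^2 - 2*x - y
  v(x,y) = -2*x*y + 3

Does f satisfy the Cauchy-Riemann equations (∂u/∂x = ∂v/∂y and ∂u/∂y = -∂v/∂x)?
∂u/∂x = 4*x - 2
∂v/∂y = -2*x
∂u/∂y = -1
∂v/∂x = -2*y
∂u/∂x ≠ ∂v/∂y and ∂u/∂y ≠ -∂v/∂x; the Cauchy-Riemann equations are not satisfied, so f is not analytic.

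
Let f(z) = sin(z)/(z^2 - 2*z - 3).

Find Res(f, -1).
Write f(z) = P(z)/Q(z) with P(z) = sin(z) and Q(z) = z^2 - 2*z - 3.
The denominator factors as Q(z) = (z - 3)*(z + 1), so z = -1 is a simple zero of Q and P is analytic there; z = -1 is therefore a simple pole and
  Res(f, z₀) = P(z₀)/Q'(z₀).

Q'(z) = 2*z - 2, so Q'(-1) = -4.
P(-1) = -sin(1).

Res(f, -1) = (-sin(1))/(-4) = sin(1)/4

Final answer: sin(1)/4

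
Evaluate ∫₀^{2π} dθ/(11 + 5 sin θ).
Call the integral J. The integrand is 2π-periodic and we integrate over a full period, so shifting θ does not change the value (θ → θ + π/2 turns sin θ into cos θ). Hence
  J = ∫₀^{2π} dθ/(11 + 5 cos θ).
Put z = e^{iθ}: then cos θ = (z + 1/z)/2, dθ = dz/(iz), and z runs once counterclockwise around |z| = 1:
  J = ∮_{|z|=1} 1/(11 + 5*(z + 1/z)/2) · dz/(iz) = (2/i) ∮_{|z|=1} dz/(5*z^2 + 22*z + 5).
The roots of 5*z^2 + 22*z + 5 are z = (-11 ± sqrt(11^2 - 5^2))/5, with sqrt(96) = 4*sqrt(6); their product is 1, so only z₊ = -11/5 + 4*sqrt(6)/5 lies inside the unit circle (z₋ = -11/5 - 4*sqrt(6)/5 lies outside).
z₊ is a simple zero of q(z) = 5*z^2 + 22*z + 5, so Res(1/q, z₊) = 1/q'(z₊) with q'(z) = 10*z + 22; and q'(z₊) = 5*(z₊ - z₋) = 8*sqrt(6).
Therefore J = (2/i) · 2πi · 1/(8*sqrt(6)) = 2*pi/(4*sqrt(6)) = sqrt(6)*pi/12

Final answer: sqrt(6)*pi/12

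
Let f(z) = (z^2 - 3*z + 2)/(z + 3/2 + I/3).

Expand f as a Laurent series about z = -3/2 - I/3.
Put w = z - (-3/2 - I/3), i.e. z = w - 3/2 - I/3. The denominator is w, so it suffices to rewrite the numerator in powers of w.

P(z) = z^2 - 3*z + 2
P(w - 3/2 - I/3) = 311/36 + 2*I + (-6 - 2*I/3)*w + w^2

Dividing each term by w:
  f = (311/36 + 2*I)/w - 6 - 2*I/3 + w

Substituting back w = z + 3/2 + I/3:
  f(z) = (311/36 + 2*I)/(z + 3/2 + I/3) - 6 - 2*I/3 + (z + 3/2 + I/3)

The series is finite because the numerator is a polynomial; the negative powers form the principal part, and the coefficient of 1/(z + 3/2 + I/3) gives Res(f, -3/2 - I/3) = 311/36 + 2*I.

Final answer: (311/36 + 2*I)/(z + 3/2 + I/3) - 6 - 2*I/3 + (z + 3/2 + I/3)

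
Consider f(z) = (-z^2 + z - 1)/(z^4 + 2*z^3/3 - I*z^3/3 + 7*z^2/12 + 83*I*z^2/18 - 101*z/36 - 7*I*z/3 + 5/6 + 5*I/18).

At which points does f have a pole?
The singularities of f are the zeros of the denominator. Factoring,
  z^4 + 2*z^3/3 - I*z^3/3 + 7*z^2/12 + 83*I*z^2/18 - 101*z/36 - 7*I*z/3 + 5/6 + 5*I/18 = (z - 1/2 + 2*I/3)*(z + 2 - 2*I)*(z - 1/2 + I)*(z - 1/3)
so the candidates are z = 1/2 - 2*I/3, z = -2 + 2*I, z = 1/2 - I, z = 1/3.

Check the numerator P(z) = -z^2 + z - 1 at each one:
  P(1/2 - 2*I/3) = -11/36 ≠ 0, so z = 1/2 - 2*I/3 is a (simple) pole.
  P(-2 + 2*I) = -3 + 10*I ≠ 0, so z = -2 + 2*I is a (simple) pole.
  P(1/2 - I) = 1/4 ≠ 0, so z = 1/2 - I is a (simple) pole.
  P(1/3) = -7/9 ≠ 0, so z = 1/3 is a (simple) pole.

Poles of f: {-2 + 2*I, 1/3, 1/2 - I, 1/2 - 2*I/3}

Final answer: {-2 + 2*I, 1/3, 1/2 - I, 1/2 - 2*I/3}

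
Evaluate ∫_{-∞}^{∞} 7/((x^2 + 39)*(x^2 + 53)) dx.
Let f(z) = 7/((z^2 + 39)*(z^2 + 53)). The denominator has no real zeros and deg Q - deg P = 4 ≥ 2, so the integral of f over the upper semicircle |z| = R tends to 0 as R → ∞. Closing the contour in the upper half-plane,
  ∫_{-∞}^{∞} f(x) dx = 2πi · Σ Res(f, z_k)  over the poles with Im z_k > 0.

Zeros of the denominator: z^2 + 53 = 0 gives z = ±sqrt(53)*I; z^2 + 39 = 0 gives z = ±sqrt(39)*I.
Upper half-plane: z = sqrt(39)*I, z = sqrt(53)*I (simple).

Each pole is a simple zero of Q(z) = z^4 + 92*z^2 + 2067, so Res(f, z₀) = P(z₀)/Q'(z₀) with P(z) = 7, Q'(z) = 4*z^3 + 184*z:
  Res(f, sqrt(39)*I) = (7)/(28*sqrt(39)*I) = -sqrt(39)*I/156
  Res(f, sqrt(53)*I) = (7)/(-28*sqrt(53)*I) = sqrt(53)*I/212

Sum of residues: I*(-sqrt(39)/156 + sqrt(53)/212)
∫_{-∞}^{∞} f(x) dx = 2πi · (I*(-sqrt(39)/156 + sqrt(53)/212)) = pi*(-39*sqrt(53) + 53*sqrt(39))/4134

Final answer: pi*(-39*sqrt(53) + 53*sqrt(39))/4134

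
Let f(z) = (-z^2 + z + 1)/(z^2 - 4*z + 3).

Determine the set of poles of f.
The singularities of f are the zeros of the denominator. Factoring,
  z^2 - 4*z + 3 = (z - 1)*(z - 3)
so the candidates are z = 1, z = 3.

Check the numerator P(z) = -z^2 + z + 1 at each one:
  P(1) = 1 ≠ 0, so z = 1 is a (simple) pole.
  P(3) = -5 ≠ 0, so z = 3 is a (simple) pole.

Poles of f: {1, 3}

Final answer: {1, 3}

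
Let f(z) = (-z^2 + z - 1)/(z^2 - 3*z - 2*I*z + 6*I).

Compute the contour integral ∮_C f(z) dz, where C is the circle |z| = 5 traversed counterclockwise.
By the residue theorem, ∮_C f(z) dz = 2πi · (sum of the residues of f at the poles inside |z| = 5).

The denominator factors as (z - 3)*(z - 2*I), so the singularities of f are simple poles at z = 3, z = 2*I.
  |3|² = 9 < 25 = 5², so this pole is inside the contour.
  |2*I|² = 4 < 25 = 5², so this pole is inside the contour.

With P(z) = -z^2 + z - 1 and Q(z) = z^2 - 3*z - 2*I*z + 6*I, each pole is simple, so Res(f, z₀) = P(z₀)/Q'(z₀) with Q'(z) = 2*z - 3 - 2*I.
  Res(f, 3) = P(3)/Q'(3) = (-7)/(3 - 2*I) = -21/13 - 14*I/13
  Res(f, 2*I) = P(2*I)/Q'(2*I) = (3 + 2*I)/(-3 + 2*I) = -5/13 - 12*I/13

Sum of residues inside C: -2 - 2*I
∮_C f(z) dz = 2πi · (-2 - 2*I) = pi*(4 - 4*I)

Final answer: pi*(4 - 4*I)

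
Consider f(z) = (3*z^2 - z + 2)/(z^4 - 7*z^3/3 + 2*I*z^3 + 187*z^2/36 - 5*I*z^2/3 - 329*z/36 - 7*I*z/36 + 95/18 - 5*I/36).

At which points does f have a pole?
The singularities of f are the zeros of the denominator. Factoring,
  z^4 - 7*z^3/3 + 2*I*z^3 + 187*z^2/36 - 5*I*z^2/3 - 329*z/36 - 7*I*z/36 + 95/18 - 5*I/36 = (z - 1)*(z - 2/3 + 3*I)*(z + 1/3 - 3*I/2)*(z - 1 + I/2)
so the candidates are z = 1, z = 2/3 - 3*I, z = -1/3 + 3*I/2, z = 1 - I/2.

Check the numerator P(z) = 3*z^2 - z + 2 at each one:
  P(1) = 4 ≠ 0, so z = 1 is a (simple) pole.
  P(2/3 - 3*I) = -73/3 - 9*I ≠ 0, so z = 2/3 - 3*I is a (simple) pole.
  P(-1/3 + 3*I/2) = -49/12 - 9*I/2 ≠ 0, so z = -1/3 + 3*I/2 is a (simple) pole.
  P(1 - I/2) = 13/4 - 5*I/2 ≠ 0, so z = 1 - I/2 is a (simple) pole.

Poles of f: {-1/3 + 3*I/2, 2/3 - 3*I, 1 - I/2, 1}

Final answer: {-1/3 + 3*I/2, 2/3 - 3*I, 1 - I/2, 1}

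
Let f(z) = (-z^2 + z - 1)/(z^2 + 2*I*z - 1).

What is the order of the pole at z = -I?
Factor the denominator:
  z^2 + 2*I*z - 1 = (z + I)^2

The numerator P(z) = -z^2 + z - 1 has P(-I) = -I ≠ 0, so no factor of (z + I) cancels.
Near z = -I we can therefore write f(z) = g(z)/(z + I)^2 with g analytic at -I and g(-I) ≠ 0 (g is just the numerator).

Hence z = -I is a pole of order 2.

Final answer: 2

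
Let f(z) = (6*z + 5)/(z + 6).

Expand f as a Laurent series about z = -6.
Put w = z - (-6), i.e. z = w - 6. The denominator is w, so it suffices to rewrite the numerator in powers of w.

P(z) = 6*z + 5
P(w - 6) = -31 + 6*w

Dividing each term by w:
  f = -31/w + 6

Substituting back w = z + 6:
  f(z) = -31/(z + 6) + 6

The series is finite because the numerator is a polynomial; the negative powers form the principal part, and the coefficient of 1/(z + 6) gives Res(f, -6) = -31.

Final answer: -31/(z + 6) + 6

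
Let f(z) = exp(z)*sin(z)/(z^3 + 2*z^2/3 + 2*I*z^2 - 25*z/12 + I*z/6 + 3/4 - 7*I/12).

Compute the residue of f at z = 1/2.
Write f(z) = P(z)/Q(z) with P(z) = exp(z)*sin(z) and Q(z) = z^3 + 2*z^2/3 + 2*I*z^2 - 25*z/12 + I*z/6 + 3/4 - 7*I/12.
The denominator factors as Q(z) = (z + 3/2 + I)*(z - 1/3 + I)*(z - 1/2), so z = 1/2 is a simple zero of Q and P is analytic there; z = 1/2 is therefore a simple pole and
  Res(f, z₀) = P(z₀)/Q'(z₀).

Q'(z) = 3*z^2 + 4*z/3 + 4*I*z - 25/12 + I/6, so Q'(1/2) = -2/3 + 13*I/6.
P(1/2) = exp(1/2)*sin(1/2).

Res(f, 1/2) = (exp(1/2)*sin(1/2))/(-2/3 + 13*I/6) = (-24/185 - 78*I/185)*exp(1/2)*sin(1/2)

Final answer: (-24/185 - 78*I/185)*exp(1/2)*sin(1/2)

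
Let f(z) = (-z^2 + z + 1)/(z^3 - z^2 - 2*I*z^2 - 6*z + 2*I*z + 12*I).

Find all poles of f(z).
The singularities of f are the zeros of the denominator. Factoring,
  z^3 - z^2 - 2*I*z^2 - 6*z + 2*I*z + 12*I = (z + 2)*(z - 3)*(z - 2*I)
so the candidates are z = -2, z = 3, z = 2*I.

Check the numerator P(z) = -z^2 + z + 1 at each one:
  P(-2) = -5 ≠ 0, so z = -2 is a (simple) pole.
  P(3) = -5 ≠ 0, so z = 3 is a (simple) pole.
  P(2*I) = 5 + 2*I ≠ 0, so z = 2*I is a (simple) pole.

Poles of f: {-2, 2*I, 3}

Final answer: {-2, 2*I, 3}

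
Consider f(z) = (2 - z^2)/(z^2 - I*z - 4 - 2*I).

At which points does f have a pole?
The singularities of f are the zeros of the denominator. Factoring,
  z^2 - I*z - 4 - 2*I = (z + 2)*(z - 2 - I)
so the candidates are z = -2, z = 2 + I.

Check the numerator P(z) = 2 - z^2 at each one:
  P(-2) = -2 ≠ 0, so z = -2 is a (simple) pole.
  P(2 + I) = -1 - 4*I ≠ 0, so z = 2 + I is a (simple) pole.

Poles of f: {-2, 2 + I}

Final answer: {-2, 2 + I}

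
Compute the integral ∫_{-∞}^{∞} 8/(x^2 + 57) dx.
Let f(z) = 8/(z^2 + 57). The denominator has no real zeros and deg Q - deg P = 2 ≥ 2, so the integral of f over the upper semicircle |z| = R tends to 0 as R → ∞. Closing the contour in the upper half-plane,
  ∫_{-∞}^{∞} f(x) dx = 2πi · Σ Res(f, z_k)  over the poles with Im z_k > 0.

Zeros of the denominator: z^2 + 57 = 0 gives z = ±sqrt(57)*I.
Upper half-plane: z = sqrt(57)*I (simple).

Each pole is a simple zero of Q(z) = z^2 + 57, so Res(f, z₀) = P(z₀)/Q'(z₀) with P(z) = 8, Q'(z) = 2*z:
  Res(f, sqrt(57)*I) = (8)/(2*sqrt(57)*I) = -4*sqrt(57)*I/57

∫_{-∞}^{∞} f(x) dx = 2πi · (-4*sqrt(57)*I/57) = 8*sqrt(57)*pi/57

Final answer: 8*sqrt(57)*pi/57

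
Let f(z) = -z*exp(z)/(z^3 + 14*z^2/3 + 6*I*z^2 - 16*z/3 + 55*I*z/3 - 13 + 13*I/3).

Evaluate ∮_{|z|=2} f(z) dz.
By the residue theorem, ∮_C f(z) dz = 2πi · (sum of the residues of f at the poles inside |z| = 2).

The denominator factors as (z + 2/3 + I)*(z + 1 + 3*I)*(z + 3 + 2*I), so the singularities of f are simple poles at z = -2/3 - I, z = -1 - 3*I, z = -3 - 2*I.
  |-2/3 - I|² = 13/9 < 4 = 2², so this pole is inside the contour.
  |-1 - 3*I|² = 10 > 4 = 2², so this pole is outside the contour.
  |-3 - 2*I|² = 13 > 4 = 2², so this pole is outside the contour.

With P(z) = -z*exp(z) and Q(z) = z^3 + 14*z^2/3 + 6*I*z^2 - 16*z/3 + 55*I*z/3 - 13 + 13*I/3, each pole is simple, so Res(f, z₀) = P(z₀)/Q'(z₀) with Q'(z) = 3*z^2 + 28*z/3 + 12*I*z - 16/3 + 55*I/3.
  Res(f, -2/3 - I) = P(-2/3 - I)/Q'(-2/3 - I) = ((2/3 + I)*exp(-2/3 - I))/(-11/9 + 5*I) = (339/2146 - 369*I/2146)*exp(-2/3 - I)

∮_C f(z) dz = 2πi · ((339/2146 - 369*I/2146)*exp(-2/3 - I)) = pi*(369/1073 + 339*I/1073)*exp(-2/3 - I)

Final answer: pi*(369/1073 + 339*I/1073)*exp(-2/3 - I)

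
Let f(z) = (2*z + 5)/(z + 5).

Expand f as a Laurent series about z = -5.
Put w = z - (-5), i.e. z = w - 5. The denominator is w, so it suffices to rewrite the numerator in powers of w.

P(z) = 2*z + 5
P(w - 5) = -5 + 2*w

Dividing each term by w:
  f = -5/w + 2

Substituting back w = z + 5:
  f(z) = -5/(z + 5) + 2

The series is finite because the numerator is a polynomial; the negative powers form the principal part, and the coefficient of 1/(z + 5) gives Res(f, -5) = -5.

Final answer: -5/(z + 5) + 2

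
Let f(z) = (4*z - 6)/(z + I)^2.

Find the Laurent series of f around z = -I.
Put w = z - (-I), i.e. z = w - I. The denominator is w^2, so it suffices to rewrite the numerator in powers of w.

P(z) = 4*z - 6
P(w - I) = -6 - 4*I + 4*w

Dividing each term by w^2:
  f = (-6 - 4*I)/w^2 + 4/w

Substituting back w = z + I:
  f(z) = (-6 - 4*I)/(z + I)^2 + 4/(z + I)

The series is finite because the numerator is a polynomial; the negative powers form the principal part, and the coefficient of 1/(z + I) gives Res(f, -I) = 4.

Final answer: (-6 - 4*I)/(z + I)^2 + 4/(z + I)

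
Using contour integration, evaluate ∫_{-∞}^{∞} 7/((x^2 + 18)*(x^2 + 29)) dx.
Let f(z) = 7/((z^2 + 18)*(z^2 + 29)). The denominator has no real zeros and deg Q - deg P = 4 ≥ 2, so the integral of f over the upper semicircle |z| = R tends to 0 as R → ∞. Closing the contour in the upper half-plane,
  ∫_{-∞}^{∞} f(x) dx = 2πi · Σ Res(f, z_k)  over the poles with Im z_k > 0.

Zeros of the denominator: z^2 + 29 = 0 gives z = ±sqrt(29)*I; z^2 + 18 = 0 gives z = ±3*sqrt(2)*I.
Upper half-plane: z = 3*sqrt(2)*I, z = sqrt(29)*I (simple).

Each pole is a simple zero of Q(z) = z^4 + 47*z^2 + 522, so Res(f, z₀) = P(z₀)/Q'(z₀) with P(z) = 7, Q'(z) = 4*z^3 + 94*z:
  Res(f, 3*sqrt(2)*I) = (7)/(66*sqrt(2)*I) = -7*sqrt(2)*I/132
  Res(f, sqrt(29)*I) = (7)/(-22*sqrt(29)*I) = 7*sqrt(29)*I/638

Sum of residues: 7*I*(-29*sqrt(2) + 6*sqrt(29))/3828
∫_{-∞}^{∞} f(x) dx = 2πi · (7*I*(-29*sqrt(2) + 6*sqrt(29))/3828) = 7*pi*(-6*sqrt(29) + 29*sqrt(2))/1914

Final answer: 7*pi*(-6*sqrt(29) + 29*sqrt(2))/1914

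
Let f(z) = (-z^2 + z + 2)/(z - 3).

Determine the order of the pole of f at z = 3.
Factor the denominator:
  z - 3 = (z - 3)

The numerator P(z) = -z^2 + z + 2 has P(3) = -4 ≠ 0, so no factor of (z - 3) cancels.
Near z = 3 we can therefore write f(z) = g(z)/(z - 3) with g analytic at 3 and g(3) ≠ 0 (g is just the numerator).

Hence z = 3 is a pole of order 1.

Final answer: 1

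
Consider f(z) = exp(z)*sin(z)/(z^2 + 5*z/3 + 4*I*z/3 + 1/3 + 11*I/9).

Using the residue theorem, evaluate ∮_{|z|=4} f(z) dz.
By the residue theorem, ∮_C f(z) dz = 2πi · (sum of the residues of f at the poles inside |z| = 4).

The denominator factors as (z + 1 + I/3)*(z + 2/3 + I), so the singularities of f are simple poles at z = -1 - I/3, z = -2/3 - I.
  |-1 - I/3|² = 10/9 < 16 = 4², so this pole is inside the contour.
  |-2/3 - I|² = 13/9 < 16 = 4², so this pole is inside the contour.

With P(z) = exp(z)*sin(z) and Q(z) = z^2 + 5*z/3 + 4*I*z/3 + 1/3 + 11*I/9, each pole is simple, so Res(f, z₀) = P(z₀)/Q'(z₀) with Q'(z) = 2*z + 5/3 + 4*I/3.
  Res(f, -1 - I/3) = P(-1 - I/3)/Q'(-1 - I/3) = (-exp(-1 - I/3)*sin(1 + I/3))/(-1/3 + 2*I/3) = (3/5 + 6*I/5)*exp(-1 - I/3)*sin(1 + I/3)
  Res(f, -2/3 - I) = P(-2/3 - I)/Q'(-2/3 - I) = (-exp(-2/3 - I)*sin(2/3 + I))/(1/3 - 2*I/3) = (-3/5 - 6*I/5)*exp(-2/3 - I)*sin(2/3 + I)

Sum of residues inside C: (-3/5 - 6*I/5)*exp(-2/3 - I)*sin(2/3 + I) + (3/5 + 6*I/5)*exp(-1 - I/3)*sin(1 + I/3)
∮_C f(z) dz = 2πi · ((-3/5 - 6*I/5)*exp(-2/3 - I)*sin(2/3 + I) + (3/5 + 6*I/5)*exp(-1 - I/3)*sin(1 + I/3)) = pi*(12/5 - 6*I/5)*exp(-2/3 - I)*sin(2/3 + I) + pi*(-12/5 + 6*I/5)*exp(-1 - I/3)*sin(1 + I/3)

Final answer: pi*(12/5 - 6*I/5)*exp(-2/3 - I)*sin(2/3 + I) + pi*(-12/5 + 6*I/5)*exp(-1 - I/3)*sin(1 + I/3)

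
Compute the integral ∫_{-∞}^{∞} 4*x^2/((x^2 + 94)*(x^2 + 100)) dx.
Let f(z) = 4*z^2/((z^2 + 94)*(z^2 + 100)). The denominator has no real zeros and deg Q - deg P = 2 ≥ 2, so the integral of f over the upper semicircle |z| = R tends to 0 as R → ∞. Closing the contour in the upper half-plane,
  ∫_{-∞}^{∞} f(x) dx = 2πi · Σ Res(f, z_k)  over the poles with Im z_k > 0.

Zeros of the denominator: z^2 + 100 = 0 gives z = ±10*I; z^2 + 94 = 0 gives z = ±sqrt(94)*I.
Upper half-plane: z = 10*I, z = sqrt(94)*I (simple).

Each pole is a simple zero of Q(z) = z^4 + 194*z^2 + 9400, so Res(f, z₀) = P(z₀)/Q'(z₀) with P(z) = 4*z^2, Q'(z) = 4*z^3 + 388*z:
  Res(f, 10*I) = (-400)/(-120*I) = -10*I/3
  Res(f, sqrt(94)*I) = (-376)/(12*sqrt(94)*I) = sqrt(94)*I/3

Sum of residues: I*(-10 + sqrt(94))/3
∫_{-∞}^{∞} f(x) dx = 2πi · (I*(-10 + sqrt(94))/3) = 2*pi*(10 - sqrt(94))/3

Final answer: 2*pi*(10 - sqrt(94))/3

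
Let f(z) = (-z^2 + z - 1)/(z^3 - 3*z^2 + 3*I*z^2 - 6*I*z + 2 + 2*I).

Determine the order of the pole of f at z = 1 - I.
Factor the denominator:
  z^3 - 3*z^2 + 3*I*z^2 - 6*I*z + 2 + 2*I = (z - 1 + I)^3

The numerator P(z) = -z^2 + z - 1 has P(1 - I) = I ≠ 0, so no factor of (z - 1 + I) cancels.
Near z = 1 - I we can therefore write f(z) = g(z)/(z - 1 + I)^3 with g analytic at 1 - I and g(1 - I) ≠ 0 (g is just the numerator).

Hence z = 1 - I is a pole of order 3.

Final answer: 3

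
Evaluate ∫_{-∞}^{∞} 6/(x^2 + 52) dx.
3*sqrt(13)*pi/13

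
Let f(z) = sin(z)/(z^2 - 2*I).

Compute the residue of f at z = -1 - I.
(1/4 - I/4)*sin(1 + I)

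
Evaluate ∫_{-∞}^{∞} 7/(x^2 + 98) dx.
Let f(z) = 7/(z^2 + 98). The denominator has no real zeros and deg Q - deg P = 2 ≥ 2, so the integral of f over the upper semicircle |z| = R tends to 0 as R → ∞. Closing the contour in the upper half-plane,
  ∫_{-∞}^{∞} f(x) dx = 2πi · Σ Res(f, z_k)  over the poles with Im z_k > 0.

Zeros of the denominator: z^2 + 98 = 0 gives z = ±7*sqrt(2)*I.
Upper half-plane: z = 7*sqrt(2)*I (simple).

Each pole is a simple zero of Q(z) = z^2 + 98, so Res(f, z₀) = P(z₀)/Q'(z₀) with P(z) = 7, Q'(z) = 2*z:
  Res(f, 7*sqrt(2)*I) = (7)/(14*sqrt(2)*I) = -sqrt(2)*I/4

∫_{-∞}^{∞} f(x) dx = 2πi · (-sqrt(2)*I/4) = sqrt(2)*pi/2

Final answer: sqrt(2)*pi/2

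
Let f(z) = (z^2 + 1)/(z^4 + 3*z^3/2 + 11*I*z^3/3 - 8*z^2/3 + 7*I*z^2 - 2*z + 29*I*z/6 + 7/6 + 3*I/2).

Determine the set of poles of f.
The singularities of f are the zeros of the denominator. Factoring,
  z^4 + 3*z^3/2 + 11*I*z^3/3 - 8*z^2/3 + 7*I*z^2 - 2*z + 29*I*z/6 + 7/6 + 3*I/2 = (z - I/3)*(z - 1 + 3*I)*(z + 1)*(z + 3/2 + I)
so the candidates are z = I/3, z = 1 - 3*I, z = -1, z = -3/2 - I.

Check the numerator P(z) = z^2 + 1 at each one:
  P(I/3) = 8/9 ≠ 0, so z = I/3 is a (simple) pole.
  P(1 - 3*I) = -7 - 6*I ≠ 0, so z = 1 - 3*I is a (simple) pole.
  P(-1) = 2 ≠ 0, so z = -1 is a (simple) pole.
  P(-3/2 - I) = 9/4 + 3*I ≠ 0, so z = -3/2 - I is a (simple) pole.

Poles of f: {-3/2 - I, -1, I/3, 1 - 3*I}

Final answer: {-3/2 - I, -1, I/3, 1 - 3*I}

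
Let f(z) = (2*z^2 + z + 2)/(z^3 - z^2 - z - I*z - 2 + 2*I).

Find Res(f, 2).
42/25 + 6*I/25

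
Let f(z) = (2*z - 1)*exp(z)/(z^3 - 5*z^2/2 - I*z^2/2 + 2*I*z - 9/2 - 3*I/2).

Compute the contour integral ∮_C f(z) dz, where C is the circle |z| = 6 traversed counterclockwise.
pi*(-6/13 - 4*I/13)*exp(-I) + pi*(200/377 - 196*I/377)*exp(-1/2 + 3*I/2) + pi*(-2/29 + 24*I/29)*exp(3)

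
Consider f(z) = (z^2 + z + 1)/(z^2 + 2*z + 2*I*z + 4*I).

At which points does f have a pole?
The singularities of f are the zeros of the denominator. Factoring,
  z^2 + 2*z + 2*I*z + 4*I = (z + 2*I)*(z + 2)
so the candidates are z = -2*I, z = -2.

Check the numerator P(z) = z^2 + z + 1 at each one:
  P(-2*I) = -3 - 2*I ≠ 0, so z = -2*I is a (simple) pole.
  P(-2) = 3 ≠ 0, so z = -2 is a (simple) pole.

Poles of f: {-2, -2*I}

Final answer: {-2, -2*I}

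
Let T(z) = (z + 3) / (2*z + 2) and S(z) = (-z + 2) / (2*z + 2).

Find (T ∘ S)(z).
(5*z + 8)/(2*z + 8)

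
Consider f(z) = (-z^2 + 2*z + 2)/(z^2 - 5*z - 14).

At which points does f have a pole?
The singularities of f are the zeros of the denominator. Factoring,
  z^2 - 5*z - 14 = (z - 7)*(z + 2)
so the candidates are z = 7, z = -2.

Check the numerator P(z) = -z^2 + 2*z + 2 at each one:
  P(7) = -33 ≠ 0, so z = 7 is a (simple) pole.
  P(-2) = -6 ≠ 0, so z = -2 is a (simple) pole.

Poles of f: {-2, 7}

Final answer: {-2, 7}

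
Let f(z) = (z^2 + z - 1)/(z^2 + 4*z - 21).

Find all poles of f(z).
The singularities of f are the zeros of the denominator. Factoring,
  z^2 + 4*z - 21 = (z + 7)*(z - 3)
so the candidates are z = -7, z = 3.

Check the numerator P(z) = z^2 + z - 1 at each one:
  P(-7) = 41 ≠ 0, so z = -7 is a (simple) pole.
  P(3) = 11 ≠ 0, so z = 3 is a (simple) pole.

Poles of f: {-7, 3}

Final answer: {-7, 3}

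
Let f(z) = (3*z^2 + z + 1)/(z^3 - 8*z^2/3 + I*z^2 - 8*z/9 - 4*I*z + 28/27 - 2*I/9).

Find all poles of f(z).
The singularities of f are the zeros of the denominator. Factoring,
  z^3 - 8*z^2/3 + I*z^2 - 8*z/9 - 4*I*z + 28/27 - 2*I/9 = (z + I/3)*(z - 3 - I/3)*(z + 1/3 + I)
so the candidates are z = -I/3, z = 3 + I/3, z = -1/3 - I.

Check the numerator P(z) = 3*z^2 + z + 1 at each one:
  P(-I/3) = 2/3 - I/3 ≠ 0, so z = -I/3 is a (simple) pole.
  P(3 + I/3) = 92/3 + 19*I/3 ≠ 0, so z = 3 + I/3 is a (simple) pole.
  P(-1/3 - I) = -2 + I ≠ 0, so z = -1/3 - I is a (simple) pole.

Poles of f: {-1/3 - I, -I/3, 3 + I/3}

Final answer: {-1/3 - I, -I/3, 3 + I/3}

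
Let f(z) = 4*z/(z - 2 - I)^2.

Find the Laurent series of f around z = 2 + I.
(8 + 4*I)/(z - 2 - I)^2 + 4/(z - 2 - I)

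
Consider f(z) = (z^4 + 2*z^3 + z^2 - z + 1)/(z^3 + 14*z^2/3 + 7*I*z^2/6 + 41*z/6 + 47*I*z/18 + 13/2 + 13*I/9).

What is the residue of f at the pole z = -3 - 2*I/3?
286066/56277 + 284786*I/56277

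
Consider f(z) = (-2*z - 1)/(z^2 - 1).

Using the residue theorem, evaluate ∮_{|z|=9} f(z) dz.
By the residue theorem, ∮_C f(z) dz = 2πi · (sum of the residues of f at the poles inside |z| = 9).

The denominator factors as (z + 1)*(z - 1), so the singularities of f are simple poles at z = -1, z = 1.
  |-1|² = 1 < 81 = 9², so this pole is inside the contour.
  |1|² = 1 < 81 = 9², so this pole is inside the contour.

With P(z) = -2*z - 1 and Q(z) = z^2 - 1, each pole is simple, so Res(f, z₀) = P(z₀)/Q'(z₀) with Q'(z) = 2*z.
  Res(f, -1) = P(-1)/Q'(-1) = (1)/(-2) = -1/2
  Res(f, 1) = P(1)/Q'(1) = (-3)/(2) = -3/2

Sum of residues inside C: -2
∮_C f(z) dz = 2πi · (-2) = -4*I*pi

Final answer: -4*I*pi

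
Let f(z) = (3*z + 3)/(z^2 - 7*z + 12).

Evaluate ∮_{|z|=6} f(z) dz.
6*I*pi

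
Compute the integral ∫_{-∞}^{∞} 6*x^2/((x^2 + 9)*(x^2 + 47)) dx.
3*pi*(-3 + sqrt(47))/19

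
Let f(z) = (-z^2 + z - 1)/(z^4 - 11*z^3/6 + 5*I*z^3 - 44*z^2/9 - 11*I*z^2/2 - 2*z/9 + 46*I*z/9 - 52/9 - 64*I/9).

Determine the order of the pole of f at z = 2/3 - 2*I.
Factor the denominator:
  z^4 - 11*z^3/6 + 5*I*z^3 - 44*z^2/9 - 11*I*z^2/2 - 2*z/9 + 46*I*z/9 - 52/9 - 64*I/9 = (z - 2/3 + 2*I)^2*(z - I)*(z - 1/2 + 2*I)

The numerator P(z) = -z^2 + z - 1 has P(2/3 - 2*I) = 29/9 + 2*I/3 ≠ 0, so no factor of (z - 2/3 + 2*I) cancels.
Near z = 2/3 - 2*I we can therefore write f(z) = g(z)/(z - 2/3 + 2*I)^2 with g analytic at 2/3 - 2*I and g(2/3 - 2*I) ≠ 0 (g is the numerator divided by the remaining denominator factors).

Hence z = 2/3 - 2*I is a pole of order 2.

Final answer: 2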